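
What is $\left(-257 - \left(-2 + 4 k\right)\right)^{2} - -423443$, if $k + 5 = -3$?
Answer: $473172$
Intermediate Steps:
$k = -8$ ($k = -5 - 3 = -8$)
$\left(-257 - \left(-2 + 4 k\right)\right)^{2} - -423443 = \left(-257 + \left(\left(0 + 2\right) - -32\right)\right)^{2} - -423443 = \left(-257 + \left(2 + 32\right)\right)^{2} + 423443 = \left(-257 + 34\right)^{2} + 423443 = \left(-223\right)^{2} + 423443 = 49729 + 423443 = 473172$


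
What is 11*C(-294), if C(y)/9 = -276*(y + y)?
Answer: 16066512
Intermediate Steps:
C(y) = -4968*y (C(y) = 9*(-276*(y + y)) = 9*(-552*y) = -4968*y)
11*C(-294) = 11*(-4968*(-294)) = 11*1460592 = 16066512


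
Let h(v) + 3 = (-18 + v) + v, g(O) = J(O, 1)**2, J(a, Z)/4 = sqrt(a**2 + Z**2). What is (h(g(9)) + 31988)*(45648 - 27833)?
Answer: 616238665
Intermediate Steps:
J(a, Z) = 4*sqrt(Z**2 + a**2) (J(a, Z) = 4*sqrt(a**2 + Z**2) = 4*sqrt(Z**2 + a**2))
g(O) = 16 + 16*O**2 (g(O) = (4*sqrt(1**2 + O**2))**2 = (4*sqrt(1 + O**2))**2 = 16 + 16*O**2)
h(v) = -21 + 2*v (h(v) = -3 + ((-18 + v) + v) = -3 + (-18 + 2*v) = -21 + 2*v)
(h(g(9)) + 31988)*(45648 - 27833) = ((-21 + 2*(16 + 16*9**2)) + 31988)*(45648 - 27833) = ((-21 + 2*(16 + 16*81)) + 31988)*17815 = ((-21 + 2*(16 + 1296)) + 31988)*17815 = ((-21 + 2*1312) + 31988)*17815 = ((-21 + 2624) + 31988)*17815 = (2603 + 31988)*17815 = 34591*17815 = 616238665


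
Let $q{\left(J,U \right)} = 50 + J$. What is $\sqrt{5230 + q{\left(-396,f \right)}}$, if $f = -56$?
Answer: $2 \sqrt{1221} \approx 69.886$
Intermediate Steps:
$\sqrt{5230 + q{\left(-396,f \right)}} = \sqrt{5230 + \left(50 - 396\right)} = \sqrt{5230 - 346} = \sqrt{4884} = 2 \sqrt{1221}$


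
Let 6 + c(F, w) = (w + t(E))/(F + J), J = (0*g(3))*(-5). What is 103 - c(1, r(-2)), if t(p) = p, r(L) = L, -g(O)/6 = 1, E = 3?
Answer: 108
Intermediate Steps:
g(O) = -6 (g(O) = -6*1 = -6)
J = 0 (J = (0*(-6))*(-5) = 0*(-5) = 0)
c(F, w) = -6 + (3 + w)/F (c(F, w) = -6 + (w + 3)/(F + 0) = -6 + (3 + w)/F)
103 - c(1, r(-2)) = 103 - (3 - 2 - 6*1)/1 = 103 - (3 - 2 - 6) = 103 - (-5) = 103 - 1*(-5) = 103 + 5 = 108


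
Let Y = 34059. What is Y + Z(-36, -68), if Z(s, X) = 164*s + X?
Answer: 28087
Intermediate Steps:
Z(s, X) = X + 164*s
Y + Z(-36, -68) = 34059 + (-68 + 164*(-36)) = 34059 + (-68 - 5904) = 34059 - 5972 = 28087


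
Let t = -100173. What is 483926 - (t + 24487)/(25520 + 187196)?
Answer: 724921681/1498 ≈ 4.8393e+5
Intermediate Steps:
483926 - (t + 24487)/(25520 + 187196) = 483926 - (-100173 + 24487)/(25520 + 187196) = 483926 - (-75686)/212716 = 483926 - 1*(-533/1498) = 483926 + 533/1498 = 724921681/1498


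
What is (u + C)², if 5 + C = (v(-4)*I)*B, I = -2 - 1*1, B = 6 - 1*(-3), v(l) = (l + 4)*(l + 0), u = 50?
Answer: 2025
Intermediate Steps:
v(l) = l*(4 + l) (v(l) = (4 + l)*l = l*(4 + l))
B = 9 (B = 6 + 3 = 9)
I = -3 (I = -2 - 1 = -3)
C = -5 (C = -5 + (-4*(4 - 4)*(-3))*9 = -5 + (-4*0*(-3))*9 = -5 + (0*(-3))*9 = -5 + 0*9 = -5 + 0 = -5)
(u + C)² = (50 - 5)² = 45² = 2025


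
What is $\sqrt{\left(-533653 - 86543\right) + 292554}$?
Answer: $i \sqrt{327642} \approx 572.4 i$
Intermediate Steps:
$\sqrt{\left(-533653 - 86543\right) + 292554} = \sqrt{-620196 + 292554} = \sqrt{-327642} = i \sqrt{327642}$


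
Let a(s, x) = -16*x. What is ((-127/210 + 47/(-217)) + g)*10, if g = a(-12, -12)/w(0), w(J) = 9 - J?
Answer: 44511/217 ≈ 205.12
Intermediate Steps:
g = 64/3 (g = (-16*(-12))/(9 - 1*0) = 192/(9 + 0) = 192/9 = 192*(⅑) = 64/3 ≈ 21.333)
((-127/210 + 47/(-217)) + g)*10 = ((-127/210 + 47/(-217)) + 64/3)*10 = ((-127*1/210 + 47*(-1/217)) + 64/3)*10 = ((-127/210 - 47/217) + 64/3)*10 = (-5347/6510 + 64/3)*10 = (44511/2170)*10 = 44511/217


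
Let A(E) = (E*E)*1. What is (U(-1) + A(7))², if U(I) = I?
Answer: 2304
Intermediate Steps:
A(E) = E² (A(E) = E²*1 = E²)
(U(-1) + A(7))² = (-1 + 7²)² = (-1 + 49)² = 48² = 2304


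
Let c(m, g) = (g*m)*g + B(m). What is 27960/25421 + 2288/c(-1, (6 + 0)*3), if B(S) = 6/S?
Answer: -2224384/381315 ≈ -5.8335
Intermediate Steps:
c(m, g) = 6/m + m*g² (c(m, g) = (g*m)*g + 6/m = m*g² + 6/m = 6/m + m*g²)
27960/25421 + 2288/c(-1, (6 + 0)*3) = 27960/25421 + 2288/(6/(-1) - ((6 + 0)*3)²) = 27960*(1/25421) + 2288/(6*(-1) - (6*3)²) = 27960/25421 + 2288/(-6 - 1*18²) = 27960/25421 + 2288/(-6 - 1*324) = 27960/25421 + 2288/(-6 - 324) = 27960/25421 + 2288/(-330) = 27960/25421 + 2288*(-1/330) = 27960/25421 - 104/15 = -2224384/381315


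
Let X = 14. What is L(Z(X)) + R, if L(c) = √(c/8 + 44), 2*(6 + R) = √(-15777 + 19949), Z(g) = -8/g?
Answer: -6 + √1043 + √8610/14 ≈ 32.923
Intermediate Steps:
R = -6 + √1043 (R = -6 + √(-15777 + 19949)/2 = -6 + √4172/2 = -6 + (2*√1043)/2 = -6 + √1043 ≈ 26.296)
L(c) = √(44 + c/8) (L(c) = √(c*(⅛) + 44) = √(c/8 + 44) = √(44 + c/8))
L(Z(X)) + R = √(704 + 2*(-8/14))/4 + (-6 + √1043) = √(704 + 2*(-8*1/14))/4 + (-6 + √1043) = √(704 + 2*(-4/7))/4 + (-6 + √1043) = √(704 - 8/7)/4 + (-6 + √1043) = √(4920/7)/4 + (-6 + √1043) = (2*√8610/7)/4 + (-6 + √1043) = √8610/14 + (-6 + √1043) = -6 + √1043 + √8610/14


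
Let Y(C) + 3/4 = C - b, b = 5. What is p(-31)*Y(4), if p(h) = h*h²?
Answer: 208537/4 ≈ 52134.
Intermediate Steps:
Y(C) = -23/4 + C (Y(C) = -¾ + (C - 1*5) = -¾ + (C - 5) = -¾ + (-5 + C) = -23/4 + C)
p(h) = h³
p(-31)*Y(4) = (-31)³*(-23/4 + 4) = -29791*(-7/4) = 208537/4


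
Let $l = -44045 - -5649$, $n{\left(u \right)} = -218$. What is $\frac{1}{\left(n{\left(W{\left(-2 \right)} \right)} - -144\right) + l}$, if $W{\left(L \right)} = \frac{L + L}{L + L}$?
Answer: $- \frac{1}{38470} \approx -2.5994 \cdot 10^{-5}$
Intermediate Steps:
$W{\left(L \right)} = 1$ ($W{\left(L \right)} = \frac{2 L}{2 L} = 2 L \frac{1}{2 L} = 1$)
$l = -38396$ ($l = -44045 + 5649 = -38396$)
$\frac{1}{\left(n{\left(W{\left(-2 \right)} \right)} - -144\right) + l} = \frac{1}{\left(-218 - -144\right) - 38396} = \frac{1}{\left(-218 + 144\right) - 38396} = \frac{1}{-74 - 38396} = \frac{1}{-38470} = - \frac{1}{38470}$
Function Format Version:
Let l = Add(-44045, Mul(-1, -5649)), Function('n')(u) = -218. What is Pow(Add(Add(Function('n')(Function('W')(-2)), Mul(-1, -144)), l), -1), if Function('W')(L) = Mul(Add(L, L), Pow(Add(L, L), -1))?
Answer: Rational(-1, 38470) ≈ -2.5994e-5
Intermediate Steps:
Function('W')(L) = 1 (Function('W')(L) = Mul(Mul(2, L), Pow(Mul(2, L), -1)) = Mul(Mul(2, L), Mul(Rational(1, 2), Pow(L, -1))) = 1)
l = -38396 (l = Add(-44045, 5649) = -38396)
Pow(Add(Add(Function('n')(Function('W')(-2)), Mul(-1, -144)), l), -1) = Pow(Add(Add(-218, Mul(-1, -144)), -38396), -1) = Pow(Add(Add(-218, 144), -38396), -1) = Pow(Add(-74, -38396), -1) = Pow(-38470, -1) = Rational(-1, 38470)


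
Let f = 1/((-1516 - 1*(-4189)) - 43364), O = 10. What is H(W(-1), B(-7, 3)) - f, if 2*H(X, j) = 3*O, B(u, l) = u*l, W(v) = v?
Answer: 610366/40691 ≈ 15.000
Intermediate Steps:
B(u, l) = l*u
H(X, j) = 15 (H(X, j) = (3*10)/2 = (1/2)*30 = 15)
f = -1/40691 (f = 1/((-1516 + 4189) - 43364) = 1/(2673 - 43364) = 1/(-40691) = -1/40691 ≈ -2.4575e-5)
H(W(-1), B(-7, 3)) - f = 15 - 1*(-1/40691) = 15 + 1/40691 = 610366/40691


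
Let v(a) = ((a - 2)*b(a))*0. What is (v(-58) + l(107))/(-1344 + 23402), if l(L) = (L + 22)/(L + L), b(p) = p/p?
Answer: 129/4720412 ≈ 2.7328e-5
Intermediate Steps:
b(p) = 1
l(L) = (22 + L)/(2*L) (l(L) = (22 + L)/((2*L)) = (22 + L)*(1/(2*L)) = (22 + L)/(2*L))
v(a) = 0 (v(a) = ((a - 2)*1)*0 = ((-2 + a)*1)*0 = (-2 + a)*0 = 0)
(v(-58) + l(107))/(-1344 + 23402) = (0 + (½)*(22 + 107)/107)/(-1344 + 23402) = (0 + (½)*(1/107)*129)/22058 = (0 + 129/214)*(1/22058) = (129/214)*(1/22058) = 129/4720412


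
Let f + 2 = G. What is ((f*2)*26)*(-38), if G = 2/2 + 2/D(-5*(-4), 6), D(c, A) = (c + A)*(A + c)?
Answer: 25612/13 ≈ 1970.2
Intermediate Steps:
D(c, A) = (A + c)² (D(c, A) = (A + c)*(A + c) = (A + c)²)
G = 339/338 (G = 2/2 + 2/((6 - 5*(-4))²) = 2*(½) + 2/((6 + 20)²) = 1 + 2/(26²) = 1 + 2/676 = 1 + 2*(1/676) = 1 + 1/338 = 339/338 ≈ 1.0030)
f = -337/338 (f = -2 + 339/338 = -337/338 ≈ -0.99704)
((f*2)*26)*(-38) = (-337/338*2*26)*(-38) = -337/169*26*(-38) = -674/13*(-38) = 25612/13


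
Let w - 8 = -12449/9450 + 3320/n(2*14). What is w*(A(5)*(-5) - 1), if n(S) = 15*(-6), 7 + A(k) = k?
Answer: -285449/1050 ≈ -271.86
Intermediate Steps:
A(k) = -7 + k
n(S) = -90
w = -285449/9450 (w = 8 + (-12449/9450 + 3320/(-90)) = 8 + (-12449*1/9450 + 3320*(-1/90)) = 8 + (-12449/9450 - 332/9) = 8 - 361049/9450 = -285449/9450 ≈ -30.206)
w*(A(5)*(-5) - 1) = -285449*((-7 + 5)*(-5) - 1)/9450 = -285449*(-2*(-5) - 1)/9450 = -285449*(10 - 1)/9450 = -285449/9450*9 = -285449/1050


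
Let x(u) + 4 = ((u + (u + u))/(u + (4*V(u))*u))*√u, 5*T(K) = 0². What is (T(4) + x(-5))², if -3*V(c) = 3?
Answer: (4 + I*√5)² ≈ 11.0 + 17.889*I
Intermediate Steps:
V(c) = -1 (V(c) = -⅓*3 = -1)
T(K) = 0 (T(K) = (⅕)*0² = (⅕)*0 = 0)
x(u) = -4 - √u (x(u) = -4 + ((u + (u + u))/(u + (4*(-1))*u))*√u = -4 + ((u + 2*u)/(u - 4*u))*√u = -4 + ((3*u)/((-3*u)))*√u = -4 + ((3*u)*(-1/(3*u)))*√u = -4 - √u)
(T(4) + x(-5))² = (0 + (-4 - √(-5)))² = (0 + (-4 - I*√5))² = (-4 - I*√5)²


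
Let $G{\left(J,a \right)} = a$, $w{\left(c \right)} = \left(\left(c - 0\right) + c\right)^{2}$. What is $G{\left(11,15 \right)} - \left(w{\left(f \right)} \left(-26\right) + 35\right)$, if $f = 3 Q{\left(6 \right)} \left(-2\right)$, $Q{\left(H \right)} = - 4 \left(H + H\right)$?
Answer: $8626156$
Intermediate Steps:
$Q{\left(H \right)} = - 8 H$ ($Q{\left(H \right)} = - 4 \cdot 2 H = - 8 H$)
$f = 288$ ($f = 3 \left(\left(-8\right) 6\right) \left(-2\right) = 3 \left(-48\right) \left(-2\right) = \left(-144\right) \left(-2\right) = 288$)
$w{\left(c \right)} = 4 c^{2}$ ($w{\left(c \right)} = \left(\left(c + 0\right) + c\right)^{2} = \left(c + c\right)^{2} = \left(2 c\right)^{2} = 4 c^{2}$)
$G{\left(11,15 \right)} - \left(w{\left(f \right)} \left(-26\right) + 35\right) = 15 - \left(4 \cdot 288^{2} \left(-26\right) + 35\right) = 15 - \left(4 \cdot 82944 \left(-26\right) + 35\right) = 15 - \left(331776 \left(-26\right) + 35\right) = 15 - \left(-8626176 + 35\right) = 15 - -8626141 = 15 + 8626141 = 8626156$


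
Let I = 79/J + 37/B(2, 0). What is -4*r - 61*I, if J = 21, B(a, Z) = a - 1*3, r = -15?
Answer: 43838/21 ≈ 2087.5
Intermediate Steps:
B(a, Z) = -3 + a (B(a, Z) = a - 3 = -3 + a)
I = -698/21 (I = 79/21 + 37/(-3 + 2) = 79*(1/21) + 37/(-1) = 79/21 + 37*(-1) = 79/21 - 37 = -698/21 ≈ -33.238)
-4*r - 61*I = -4*(-15) - 61*(-698/21) = 60 + 42578/21 = 43838/21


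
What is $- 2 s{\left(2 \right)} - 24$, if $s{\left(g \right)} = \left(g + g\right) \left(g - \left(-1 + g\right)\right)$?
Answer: $-32$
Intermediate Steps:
$s{\left(g \right)} = 2 g$ ($s{\left(g \right)} = 2 g 1 = 2 g$)
$- 2 s{\left(2 \right)} - 24 = - 2 \cdot 2 \cdot 2 - 24 = \left(-2\right) 4 - 24 = -8 - 24 = -32$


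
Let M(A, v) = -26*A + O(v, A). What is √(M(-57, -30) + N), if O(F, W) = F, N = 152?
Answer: 2*√401 ≈ 40.050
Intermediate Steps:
M(A, v) = v - 26*A (M(A, v) = -26*A + v = v - 26*A)
√(M(-57, -30) + N) = √((-30 - 26*(-57)) + 152) = √((-30 + 1482) + 152) = √(1452 + 152) = √1604 = 2*√401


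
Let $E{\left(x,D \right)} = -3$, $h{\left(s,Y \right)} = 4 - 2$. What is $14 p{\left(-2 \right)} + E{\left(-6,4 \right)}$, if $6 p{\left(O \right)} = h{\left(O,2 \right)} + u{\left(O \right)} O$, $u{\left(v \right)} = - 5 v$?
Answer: $-45$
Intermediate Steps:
$h{\left(s,Y \right)} = 2$
$p{\left(O \right)} = \frac{1}{3} - \frac{5 O^{2}}{6}$ ($p{\left(O \right)} = \frac{2 + - 5 O O}{6} = \frac{2 - 5 O^{2}}{6} = \frac{1}{3} - \frac{5 O^{2}}{6}$)
$14 p{\left(-2 \right)} + E{\left(-6,4 \right)} = 14 \left(\frac{1}{3} - \frac{5 \left(-2\right)^{2}}{6}\right) - 3 = 14 \left(\frac{1}{3} - \frac{10}{3}\right) - 3 = 14 \left(-3\right) - 3 = -42 - 3 = -45$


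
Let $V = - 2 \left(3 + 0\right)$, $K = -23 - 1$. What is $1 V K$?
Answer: $144$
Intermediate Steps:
$K = -24$
$V = -6$ ($V = \left(-2\right) 3 = -6$)
$1 V K = 1 \left(-6\right) \left(-24\right) = \left(-6\right) \left(-24\right) = 144$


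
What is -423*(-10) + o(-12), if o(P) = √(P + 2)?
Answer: 4230 + I*√10 ≈ 4230.0 + 3.1623*I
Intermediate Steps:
o(P) = √(2 + P)
-423*(-10) + o(-12) = -423*(-10) + √(2 - 12) = -47*(-90) + √(-10) = 4230 + I*√10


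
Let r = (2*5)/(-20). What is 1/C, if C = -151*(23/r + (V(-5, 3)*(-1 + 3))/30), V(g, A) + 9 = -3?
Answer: 5/35334 ≈ 0.00014151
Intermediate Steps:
V(g, A) = -12 (V(g, A) = -9 - 3 = -12)
r = -1/2 (r = 10*(-1/20) = -1/2 ≈ -0.50000)
C = 35334/5 (C = -151*(23/(-1/2) - 12*(-1 + 3)/30) = -151*(23*(-2) - 12*2*(1/30)) = -151*(-46 - 24*1/30) = -151*(-46 - 4/5) = -151*(-234/5) = 35334/5 ≈ 7066.8)
1/C = 1/(35334/5) = 5/35334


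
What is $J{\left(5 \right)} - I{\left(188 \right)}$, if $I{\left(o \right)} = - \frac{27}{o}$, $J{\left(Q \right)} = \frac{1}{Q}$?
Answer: $\frac{323}{940} \approx 0.34362$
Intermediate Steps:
$J{\left(5 \right)} - I{\left(188 \right)} = \frac{1}{5} - - \frac{27}{188} = \frac{1}{5} + \frac{27}{188} = \frac{323}{940}$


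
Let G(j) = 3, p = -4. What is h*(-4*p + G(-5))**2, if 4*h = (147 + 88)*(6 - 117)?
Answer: -9416685/4 ≈ -2.3542e+6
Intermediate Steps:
h = -26085/4 (h = ((147 + 88)*(6 - 117))/4 = (235*(-111))/4 = (1/4)*(-26085) = -26085/4 ≈ -6521.3)
h*(-4*p + G(-5))**2 = -26085*(-4*(-4) + 3)**2/4 = -26085*(16 + 3)**2/4 = -26085/4*19**2 = -26085/4*361 = -9416685/4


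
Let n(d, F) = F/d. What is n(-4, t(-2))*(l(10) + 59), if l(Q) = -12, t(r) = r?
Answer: 47/2 ≈ 23.500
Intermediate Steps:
n(-4, t(-2))*(l(10) + 59) = (-2/(-4))*(-12 + 59) = -2*(-¼)*47 = (½)*47 = 47/2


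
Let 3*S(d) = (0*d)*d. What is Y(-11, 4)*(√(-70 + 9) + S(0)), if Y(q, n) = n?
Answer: 4*I*√61 ≈ 31.241*I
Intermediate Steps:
S(d) = 0 (S(d) = ((0*d)*d)/3 = (0*d)/3 = (⅓)*0 = 0)
Y(-11, 4)*(√(-70 + 9) + S(0)) = 4*(√(-70 + 9) + 0) = 4*(√(-61) + 0) = 4*(I*√61 + 0) = 4*(I*√61) = 4*I*√61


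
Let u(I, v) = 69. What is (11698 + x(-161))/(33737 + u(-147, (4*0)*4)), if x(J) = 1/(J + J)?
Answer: 3766755/10885532 ≈ 0.34603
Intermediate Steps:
x(J) = 1/(2*J)
(11698 + x(-161))/(33737 + u(-147, (4*0)*4)) = (11698 + (½)/(-161))/(33737 + 69) = (11698 + (½)*(-1/161))/33806 = (11698 - 1/322)*(1/33806) = (3766755/322)*(1/33806) = 3766755/10885532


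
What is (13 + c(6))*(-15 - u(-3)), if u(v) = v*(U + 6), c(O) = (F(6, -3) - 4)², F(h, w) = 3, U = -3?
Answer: -84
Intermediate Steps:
c(O) = 1 (c(O) = (3 - 4)² = (-1)² = 1)
u(v) = 3*v (u(v) = v*(-3 + 6) = v*3 = 3*v)
(13 + c(6))*(-15 - u(-3)) = (13 + 1)*(-15 - 3*(-3)) = 14*(-15 - 1*(-9)) = 14*(-15 + 9) = 14*(-6) = -84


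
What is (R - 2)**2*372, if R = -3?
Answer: 9300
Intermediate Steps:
(R - 2)**2*372 = (-3 - 2)**2*372 = (-5)**2*372 = 25*372 = 9300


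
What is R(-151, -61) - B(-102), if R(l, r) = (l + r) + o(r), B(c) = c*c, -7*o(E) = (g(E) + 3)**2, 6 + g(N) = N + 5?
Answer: -77793/7 ≈ -11113.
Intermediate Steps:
g(N) = -1 + N (g(N) = -6 + (N + 5) = -6 + (5 + N) = -1 + N)
o(E) = -(2 + E)**2/7 (o(E) = -((-1 + E) + 3)**2/7 = -(2 + E)**2/7)
B(c) = c**2
R(l, r) = l + r - (2 + r)**2/7 (R(l, r) = (l + r) - (2 + r)**2/7 = l + r - (2 + r)**2/7)
R(-151, -61) - B(-102) = (-151 - 61 - (2 - 61)**2/7) - 1*(-102)**2 = (-151 - 61 - 1/7*(-59)**2) - 1*10404 = (-151 - 61 - 1/7*3481) - 10404 = (-151 - 61 - 3481/7) - 10404 = -4965/7 - 10404 = -77793/7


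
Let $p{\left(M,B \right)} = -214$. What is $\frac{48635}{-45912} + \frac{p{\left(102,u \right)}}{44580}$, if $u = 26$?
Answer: $- \frac{60499263}{56854360} \approx -1.0641$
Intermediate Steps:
$\frac{48635}{-45912} + \frac{p{\left(102,u \right)}}{44580} = \frac{48635}{-45912} - \frac{214}{44580} = 48635 \left(- \frac{1}{45912}\right) - \frac{107}{22290} = - \frac{48635}{45912} - \frac{107}{22290} = - \frac{60499263}{56854360}$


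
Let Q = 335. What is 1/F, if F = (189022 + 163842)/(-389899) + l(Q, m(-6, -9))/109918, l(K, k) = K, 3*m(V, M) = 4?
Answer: -42856918282/38655488987 ≈ -1.1087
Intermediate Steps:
m(V, M) = 4/3 (m(V, M) = (⅓)*4 = 4/3)
F = -38655488987/42856918282 (F = (189022 + 163842)/(-389899) + 335/109918 = 352864*(-1/389899) + 335*(1/109918) = -352864/389899 + 335/109918 = -38655488987/42856918282 ≈ -0.90197)
1/F = 1/(-38655488987/42856918282) = -42856918282/38655488987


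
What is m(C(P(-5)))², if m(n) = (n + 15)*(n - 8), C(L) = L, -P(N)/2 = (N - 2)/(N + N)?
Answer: 10214416/625 ≈ 16343.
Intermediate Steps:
P(N) = -(-2 + N)/N (P(N) = -2*(N - 2)/(N + N) = -2*(-2 + N)/(2*N) = -2*(-2 + N)*1/(2*N) = -(-2 + N)/N)
m(n) = (-8 + n)*(15 + n) (m(n) = (15 + n)*(-8 + n) = (-8 + n)*(15 + n))
m(C(P(-5)))² = (-120 + ((2 - 1*(-5))/(-5))² + 7*((2 - 1*(-5))/(-5)))² = (-120 + (-(2 + 5)/5)² + 7*(-(2 + 5)/5))² = (-120 + (-⅕*7)² + 7*(-⅕*7))² = (-120 + (-7/5)² + 7*(-7/5))² = (-120 + 49/25 - 49/5)² = (-3196/25)² = 10214416/625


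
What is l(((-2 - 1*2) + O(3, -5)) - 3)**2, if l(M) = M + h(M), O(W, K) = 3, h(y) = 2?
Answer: 4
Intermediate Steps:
l(M) = 2 + M (l(M) = M + 2 = 2 + M)
l(((-2 - 1*2) + O(3, -5)) - 3)**2 = (2 + (((-2 - 1*2) + 3) - 3))**2 = (2 + (((-2 - 2) + 3) - 3))**2 = (2 + ((-4 + 3) - 3))**2 = (2 + (-1 - 3))**2 = (2 - 4)**2 = (-2)**2 = 4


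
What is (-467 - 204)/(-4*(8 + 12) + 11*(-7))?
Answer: 671/157 ≈ 4.2739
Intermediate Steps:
(-467 - 204)/(-4*(8 + 12) + 11*(-7)) = -671/(-4*20 - 77) = -671/(-80 - 77) = -671/(-157) = -671*(-1/157) = 671/157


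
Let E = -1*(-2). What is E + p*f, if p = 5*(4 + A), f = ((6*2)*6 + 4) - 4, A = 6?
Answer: 3602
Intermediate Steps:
E = 2
f = 72 (f = (12*6 + 4) - 4 = (72 + 4) - 4 = 76 - 4 = 72)
p = 50 (p = 5*(4 + 6) = 5*10 = 50)
E + p*f = 2 + 50*72 = 2 + 3600 = 3602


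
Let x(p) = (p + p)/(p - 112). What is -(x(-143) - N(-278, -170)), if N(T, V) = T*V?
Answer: 12051014/255 ≈ 47259.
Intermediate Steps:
x(p) = 2*p/(-112 + p) (x(p) = (2*p)/(-112 + p) = 2*p/(-112 + p))
-(x(-143) - N(-278, -170)) = -(2*(-143)/(-112 - 143) - (-278)*(-170)) = -(2*(-143)/(-255) - 1*47260) = -(2*(-143)*(-1/255) - 47260) = -(286/255 - 47260) = -1*(-12051014/255) = 12051014/255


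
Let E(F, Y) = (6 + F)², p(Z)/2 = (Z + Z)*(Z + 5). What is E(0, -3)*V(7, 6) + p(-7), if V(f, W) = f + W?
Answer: 524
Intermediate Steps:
p(Z) = 4*Z*(5 + Z) (p(Z) = 2*((Z + Z)*(Z + 5)) = 2*((2*Z)*(5 + Z)) = 2*(2*Z*(5 + Z)) = 4*Z*(5 + Z))
V(f, W) = W + f
E(0, -3)*V(7, 6) + p(-7) = (6 + 0)²*(6 + 7) + 4*(-7)*(5 - 7) = 6²*13 + 4*(-7)*(-2) = 36*13 + 56 = 468 + 56 = 524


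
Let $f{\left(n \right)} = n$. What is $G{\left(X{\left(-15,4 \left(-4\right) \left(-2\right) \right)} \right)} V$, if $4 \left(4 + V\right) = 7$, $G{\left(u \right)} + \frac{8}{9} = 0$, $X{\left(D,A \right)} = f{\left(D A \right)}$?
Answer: $2$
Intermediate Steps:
$X{\left(D,A \right)} = A D$ ($X{\left(D,A \right)} = D A = A D$)
$G{\left(u \right)} = - \frac{8}{9}$ ($G{\left(u \right)} = - \frac{8}{9} + 0 = - \frac{8}{9}$)
$V = - \frac{9}{4}$ ($V = -4 + \frac{1}{4} \cdot 7 = -4 + \frac{7}{4} = - \frac{9}{4} \approx -2.25$)
$G{\left(X{\left(-15,4 \left(-4\right) \left(-2\right) \right)} \right)} V = \left(- \frac{8}{9}\right) \left(- \frac{9}{4}\right) = 2$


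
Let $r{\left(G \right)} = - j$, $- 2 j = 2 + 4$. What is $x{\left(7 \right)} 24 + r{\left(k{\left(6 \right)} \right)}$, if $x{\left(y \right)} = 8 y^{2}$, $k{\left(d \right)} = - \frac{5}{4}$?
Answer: $9411$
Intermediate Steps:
$j = -3$ ($j = - \frac{2 + 4}{2} = \left(- \frac{1}{2}\right) 6 = -3$)
$k{\left(d \right)} = - \frac{5}{4}$ ($k{\left(d \right)} = \left(-5\right) \frac{1}{4} = - \frac{5}{4}$)
$r{\left(G \right)} = 3$ ($r{\left(G \right)} = \left(-1\right) \left(-3\right) = 3$)
$x{\left(7 \right)} 24 + r{\left(k{\left(6 \right)} \right)} = 8 \cdot 7^{2} \cdot 24 + 3 = 8 \cdot 49 \cdot 24 + 3 = 392 \cdot 24 + 3 = 9408 + 3 = 9411$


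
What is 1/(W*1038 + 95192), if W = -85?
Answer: 1/6962 ≈ 0.00014364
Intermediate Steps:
1/(W*1038 + 95192) = 1/(-85*1038 + 95192) = 1/(-88230 + 95192) = 1/6962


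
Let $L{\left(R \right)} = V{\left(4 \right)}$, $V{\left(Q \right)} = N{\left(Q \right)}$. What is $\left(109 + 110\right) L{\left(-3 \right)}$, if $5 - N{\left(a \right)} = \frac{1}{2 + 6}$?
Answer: $\frac{8541}{8} \approx 1067.6$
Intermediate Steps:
$N{\left(a \right)} = \frac{39}{8}$ ($N{\left(a \right)} = 5 - \frac{1}{2 + 6} = 5 - \frac{1}{8} = \frac{39}{8}$)
$V{\left(Q \right)} = \frac{39}{8}$
$L{\left(R \right)} = \frac{39}{8}$
$\left(109 + 110\right) L{\left(-3 \right)} = \left(109 + 110\right) \frac{39}{8} = 219 \cdot \frac{39}{8} = \frac{8541}{8}$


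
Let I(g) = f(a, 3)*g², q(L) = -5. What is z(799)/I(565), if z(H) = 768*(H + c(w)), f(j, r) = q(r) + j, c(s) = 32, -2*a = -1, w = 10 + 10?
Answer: -141824/319225 ≈ -0.44428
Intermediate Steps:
w = 20
a = ½ (a = -½*(-1) = ½ ≈ 0.50000)
f(j, r) = -5 + j
I(g) = -9*g²/2 (I(g) = (-5 + ½)*g² = -9*g²/2)
z(H) = 24576 + 768*H (z(H) = 768*(H + 32) = 768*(32 + H) = 24576 + 768*H)
z(799)/I(565) = (24576 + 768*799)/((-9/2*565²)) = (24576 + 613632)/((-9/2*319225)) = 638208/(-2873025/2) = 638208*(-2/2873025) = -141824/319225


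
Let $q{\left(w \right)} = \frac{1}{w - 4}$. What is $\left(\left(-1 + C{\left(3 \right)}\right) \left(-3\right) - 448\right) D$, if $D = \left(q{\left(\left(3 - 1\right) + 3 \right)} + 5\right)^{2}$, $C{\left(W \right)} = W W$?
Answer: $-16992$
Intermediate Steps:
$C{\left(W \right)} = W^{2}$
$q{\left(w \right)} = \frac{1}{-4 + w}$
$D = 36$ ($D = \left(\frac{1}{-4 + \left(\left(3 - 1\right) + 3\right)} + 5\right)^{2} = \left(\frac{1}{-4 + \left(2 + 3\right)} + 5\right)^{2} = \left(\frac{1}{-4 + 5} + 5\right)^{2} = \left(1^{-1} + 5\right)^{2} = \left(1 + 5\right)^{2} = 6^{2} = 36$)
$\left(\left(-1 + C{\left(3 \right)}\right) \left(-3\right) - 448\right) D = \left(\left(-1 + 3^{2}\right) \left(-3\right) - 448\right) 36 = \left(\left(-1 + 9\right) \left(-3\right) - 448\right) 36 = \left(8 \left(-3\right) - 448\right) 36 = \left(-24 - 448\right) 36 = \left(-472\right) 36 = -16992$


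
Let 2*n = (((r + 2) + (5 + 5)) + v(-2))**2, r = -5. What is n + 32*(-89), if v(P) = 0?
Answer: -5647/2 ≈ -2823.5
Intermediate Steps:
n = 49/2 (n = (((-5 + 2) + (5 + 5)) + 0)**2/2 = ((-3 + 10) + 0)**2/2 = (7 + 0)**2/2 = (1/2)*7**2 = (1/2)*49 = 49/2 ≈ 24.500)
n + 32*(-89) = 49/2 + 32*(-89) = 49/2 - 2848 = -5647/2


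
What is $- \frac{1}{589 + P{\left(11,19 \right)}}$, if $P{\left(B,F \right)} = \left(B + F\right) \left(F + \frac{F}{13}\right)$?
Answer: $- \frac{13}{15637} \approx -0.00083136$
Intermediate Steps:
$P{\left(B,F \right)} = \frac{14 F \left(B + F\right)}{13}$ ($P{\left(B,F \right)} = \left(B + F\right) \left(F + F \frac{1}{13}\right) = \left(B + F\right) \left(F + \frac{F}{13}\right) = \left(B + F\right) \frac{14 F}{13} = \frac{14 F \left(B + F\right)}{13}$)
$- \frac{1}{589 + P{\left(11,19 \right)}} = - \frac{1}{589 + \frac{14}{13} \cdot 19 \left(11 + 19\right)} = - \frac{1}{589 + \frac{14}{13} \cdot 19 \cdot 30} = - \frac{1}{589 + \frac{7980}{13}} = - \frac{1}{\frac{15637}{13}} = \left(-1\right) \frac{13}{15637} = - \frac{13}{15637}$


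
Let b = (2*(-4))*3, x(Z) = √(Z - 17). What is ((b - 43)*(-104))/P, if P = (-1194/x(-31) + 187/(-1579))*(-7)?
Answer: 8229849056/2073432552793 + 6914415508624*I*√3/2073432552793 ≈ 0.0039692 + 5.776*I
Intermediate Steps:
x(Z) = √(-17 + Z)
b = -24 (b = -8*3 = -24)
P = 1309/1579 - 1393*I*√3/2 (P = (-1194/√(-17 - 31) + 187/(-1579))*(-7) = (-1194*(-I*√3/12) + 187*(-1/1579))*(-7) = (-1194*(-I*√3/12) - 187/1579)*(-7) = (-(-199)*I*√3/2 - 187/1579)*(-7) = (199*I*√3/2 - 187/1579)*(-7) = (-187/1579 + 199*I*√3/2)*(-7) = 1309/1579 - 1393*I*√3/2 ≈ 0.82901 - 1206.4*I)
((b - 43)*(-104))/P = ((-24 - 43)*(-104))/(1309/1579 - 1393*I*√3/2) = (-67*(-104))/(1309/1579 - 1393*I*√3/2) = 6968/(1309/1579 - 1393*I*√3/2)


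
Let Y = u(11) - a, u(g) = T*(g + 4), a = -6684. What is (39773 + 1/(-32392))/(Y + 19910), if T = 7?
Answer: 1288327015/864834008 ≈ 1.4897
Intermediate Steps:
u(g) = 28 + 7*g (u(g) = 7*(g + 4) = 7*(4 + g) = 28 + 7*g)
Y = 6789 (Y = (28 + 7*11) - 1*(-6684) = (28 + 77) + 6684 = 105 + 6684 = 6789)
(39773 + 1/(-32392))/(Y + 19910) = (39773 + 1/(-32392))/(6789 + 19910) = (39773 - 1/32392)/26699 = (1288327015/32392)*(1/26699) = 1288327015/864834008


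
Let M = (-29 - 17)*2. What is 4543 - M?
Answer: 4635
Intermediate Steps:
M = -92 (M = -46*2 = -92)
4543 - M = 4543 - 1*(-92) = 4543 + 92 = 4635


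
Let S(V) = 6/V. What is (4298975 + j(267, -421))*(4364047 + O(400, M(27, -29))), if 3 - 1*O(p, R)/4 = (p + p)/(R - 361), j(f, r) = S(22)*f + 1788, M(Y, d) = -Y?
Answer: 20026668891624462/1067 ≈ 1.8769e+13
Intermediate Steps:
j(f, r) = 1788 + 3*f/11 (j(f, r) = (6/22)*f + 1788 = (6*(1/22))*f + 1788 = 3*f/11 + 1788 = 1788 + 3*f/11)
O(p, R) = 12 - 8*p/(-361 + R) (O(p, R) = 12 - 4*(p + p)/(R - 361) = 12 - 4*2*p/(-361 + R) = 12 - 8*p/(-361 + R))
(4298975 + j(267, -421))*(4364047 + O(400, M(27, -29))) = (4298975 + (1788 + (3/11)*267))*(4364047 + 4*(-1083 - 2*400 + 3*(-1*27))/(-361 - 1*27)) = (4298975 + (1788 + 801/11))*(4364047 + 4*(-1083 - 800 + 3*(-27))/(-361 - 27)) = (4298975 + 20469/11)*(4364047 + 4*(-1083 - 800 - 81)/(-388)) = 47309194*(4364047 + 4*(-1/388)*(-1964))/11 = 47309194*(4364047 + 1964/97)/11 = (47309194/11)*(423314523/97) = 20026668891624462/1067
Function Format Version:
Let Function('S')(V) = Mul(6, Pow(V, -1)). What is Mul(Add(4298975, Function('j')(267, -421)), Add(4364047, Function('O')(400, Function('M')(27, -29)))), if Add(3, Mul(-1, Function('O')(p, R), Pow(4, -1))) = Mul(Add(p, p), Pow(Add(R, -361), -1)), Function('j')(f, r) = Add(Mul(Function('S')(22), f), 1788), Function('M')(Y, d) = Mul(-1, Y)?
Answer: Rational(20026668891624462, 1067) ≈ 1.8769e+13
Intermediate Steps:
Function('j')(f, r) = Add(1788, Mul(Rational(3, 11), f)) (Function('j')(f, r) = Add(Mul(Mul(6, Pow(22, -1)), f), 1788) = Add(Mul(Mul(6, Rational(1, 22)), f), 1788) = Add(Mul(Rational(3, 11), f), 1788) = Add(1788, Mul(Rational(3, 11), f)))
Function('O')(p, R) = Add(12, Mul(-8, p, Pow(Add(-361, R), -1))) (Function('O')(p, R) = Add(12, Mul(-4, Mul(Add(p, p), Pow(Add(R, -361), -1)))) = Add(12, Mul(-4, Mul(Mul(2, p), Pow(Add(-361, R), -1)))) = Add(12, Mul(-4, Mul(2, p, Pow(Add(-361, R), -1)))) = Add(12, Mul(-8, p, Pow(Add(-361, R), -1))))
Mul(Add(4298975, Function('j')(267, -421)), Add(4364047, Function('O')(400, Function('M')(27, -29)))) = Mul(Add(4298975, Add(1788, Mul(Rational(3, 11), 267))), Add(4364047, Mul(4, Pow(Add(-361, Mul(-1, 27)), -1), Add(-1083, Mul(-2, 400), Mul(3, Mul(-1, 27)))))) = Mul(Add(4298975, Add(1788, Rational(801, 11))), Add(4364047, Mul(4, Pow(Add(-361, -27), -1), Add(-1083, -800, Mul(3, -27))))) = Mul(Add(4298975, Rational(20469, 11)), Add(4364047, Mul(4, Pow(-388, -1), Add(-1083, -800, -81)))) = Mul(Rational(47309194, 11), Add(4364047, Mul(4, Rational(-1, 388), -1964))) = Mul(Rational(47309194, 11), Add(4364047, Rational(1964, 97))) = Mul(Rational(47309194, 11), Rational(423314523, 97)) = Rational(20026668891624462, 1067)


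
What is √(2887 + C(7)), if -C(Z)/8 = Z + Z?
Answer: 5*√111 ≈ 52.678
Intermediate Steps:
C(Z) = -16*Z (C(Z) = -8*(Z + Z) = -16*Z)
√(2887 + C(7)) = √(2887 - 16*7) = √(2887 - 112) = √2775 = 5*√111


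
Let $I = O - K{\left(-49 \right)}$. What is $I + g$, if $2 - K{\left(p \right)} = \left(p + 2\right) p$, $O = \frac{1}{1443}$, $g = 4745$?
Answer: $\frac{10167379}{1443} \approx 7046.0$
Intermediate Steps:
$O = \frac{1}{1443} \approx 0.000693$
$K{\left(p \right)} = 2 - p \left(2 + p\right)$ ($K{\left(p \right)} = 2 - \left(p + 2\right) p = 2 - \left(2 + p\right) p = 2 - p \left(2 + p\right)$)
$I = \frac{3320344}{1443}$ ($I = \frac{1}{1443} - \left(2 - \left(-49\right)^{2} - -98\right) = \frac{1}{1443} - \left(2 - 2401 + 98\right) = \frac{1}{1443} - -2301 = \frac{1}{1443} + 2301 = \frac{3320344}{1443} \approx 2301.0$)
$I + g = \frac{3320344}{1443} + 4745 = \frac{10167379}{1443}$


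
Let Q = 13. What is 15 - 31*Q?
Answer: -388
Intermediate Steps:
15 - 31*Q = 15 - 31*13 = 15 - 403 = -388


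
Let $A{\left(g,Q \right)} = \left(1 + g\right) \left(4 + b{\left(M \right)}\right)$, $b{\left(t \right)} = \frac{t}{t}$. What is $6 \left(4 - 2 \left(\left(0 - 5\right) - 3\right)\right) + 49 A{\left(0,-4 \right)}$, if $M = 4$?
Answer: $365$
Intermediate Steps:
$b{\left(t \right)} = 1$
$A{\left(g,Q \right)} = 5 + 5 g$ ($A{\left(g,Q \right)} = \left(1 + g\right) \left(4 + 1\right) = \left(1 + g\right) 5 = 5 + 5 g$)
$6 \left(4 - 2 \left(\left(0 - 5\right) - 3\right)\right) + 49 A{\left(0,-4 \right)} = 6 \left(4 - 2 \left(\left(0 - 5\right) - 3\right)\right) + 49 \left(5 + 5 \cdot 0\right) = 6 \left(4 - 2 \left(\left(0 - 5\right) - 3\right)\right) + 49 \left(5 + 0\right) = 6 \left(4 - 2 \left(-5 - 3\right)\right) + 49 \cdot 5 = 6 \left(4 - -16\right) + 245 = 6 \left(4 + 16\right) + 245 = 6 \cdot 20 + 245 = 120 + 245 = 365$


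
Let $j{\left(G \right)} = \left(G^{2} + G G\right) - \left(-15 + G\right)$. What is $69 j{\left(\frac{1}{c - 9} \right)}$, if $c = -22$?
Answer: $\frac{996912}{961} \approx 1037.4$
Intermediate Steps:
$j{\left(G \right)} = 15 - G + 2 G^{2}$ ($j{\left(G \right)} = \left(G^{2} + G^{2}\right) - \left(-15 + G\right) = 2 G^{2} - \left(-15 + G\right) = 15 - G + 2 G^{2}$)
$69 j{\left(\frac{1}{c - 9} \right)} = 69 \left(15 - \frac{1}{-22 - 9} + 2 \left(\frac{1}{-22 - 9}\right)^{2}\right) = 69 \left(15 - \frac{1}{-31} + 2 \left(\frac{1}{-31}\right)^{2}\right) = 69 \left(15 - - \frac{1}{31} + 2 \left(- \frac{1}{31}\right)^{2}\right) = 69 \left(15 + \frac{1}{31} + 2 \cdot \frac{1}{961}\right) = 69 \left(15 + \frac{1}{31} + \frac{2}{961}\right) = 69 \cdot \frac{14448}{961} = \frac{996912}{961}$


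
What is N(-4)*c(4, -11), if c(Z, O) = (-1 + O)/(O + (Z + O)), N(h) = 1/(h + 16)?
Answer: 1/18 ≈ 0.055556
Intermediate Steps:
N(h) = 1/(16 + h)
c(Z, O) = (-1 + O)/(Z + 2*O) (c(Z, O) = (-1 + O)/(O + (O + Z)) = (-1 + O)/(Z + 2*O))
N(-4)*c(4, -11) = ((-1 - 11)/(4 + 2*(-11)))/(16 - 4) = (-12/(4 - 22))/12 = (-12/(-18))/12 = (-1/18*(-12))/12 = (1/12)*(⅔) = 1/18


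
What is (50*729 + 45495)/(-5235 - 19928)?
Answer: -81945/25163 ≈ -3.2566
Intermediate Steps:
(50*729 + 45495)/(-5235 - 19928) = (36450 + 45495)/(-25163) = 81945*(-1/25163) = -81945/25163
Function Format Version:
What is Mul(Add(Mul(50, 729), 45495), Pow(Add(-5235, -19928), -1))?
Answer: Rational(-81945, 25163) ≈ -3.2566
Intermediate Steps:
Mul(Add(Mul(50, 729), 45495), Pow(Add(-5235, -19928), -1)) = Mul(Add(36450, 45495), Pow(-25163, -1)) = Mul(81945, Rational(-1, 25163)) = Rational(-81945, 25163)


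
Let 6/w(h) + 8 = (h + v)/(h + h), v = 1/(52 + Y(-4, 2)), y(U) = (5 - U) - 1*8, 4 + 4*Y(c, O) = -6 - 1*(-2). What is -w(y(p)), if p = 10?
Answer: 7800/9751 ≈ 0.79992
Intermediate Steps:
Y(c, O) = -2 (Y(c, O) = -1 + (-6 - 1*(-2))/4 = -1 + (-6 + 2)/4 = -1 + (1/4)*(-4) = -1 - 1 = -2)
y(U) = -3 - U (y(U) = (5 - U) - 8 = -3 - U)
v = 1/50 (v = 1/(52 - 2) = 1/50 ≈ 0.020000)
w(h) = 6/(-8 + (1/50 + h)/(2*h)) (w(h) = 6/(-8 + (h + 1/50)/(h + h)) = 6/(-8 + (1/50 + h)/((2*h))) = 6/(-8 + (1/50 + h)*(1/(2*h))) = 6/(-8 + (1/50 + h)/(2*h)))
-w(y(p)) = -(-600)*(-3 - 1*10)/(-1 + 750*(-3 - 1*10)) = -(-600)*(-3 - 10)/(-1 + 750*(-3 - 10)) = -(-600)*(-13)/(-1 + 750*(-13)) = -(-600)*(-13)/(-1 - 9750) = -(-600)*(-13)/(-9751) = -(-600)*(-13)*(-1)/9751 = -1*(-7800/9751) = 7800/9751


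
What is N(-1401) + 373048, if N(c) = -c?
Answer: 374449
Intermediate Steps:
N(-1401) + 373048 = -1*(-1401) + 373048 = 1401 + 373048 = 374449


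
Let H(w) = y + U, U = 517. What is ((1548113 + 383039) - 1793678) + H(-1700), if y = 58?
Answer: 138049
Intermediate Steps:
H(w) = 575 (H(w) = 58 + 517 = 575)
((1548113 + 383039) - 1793678) + H(-1700) = ((1548113 + 383039) - 1793678) + 575 = (1931152 - 1793678) + 575 = 137474 + 575 = 138049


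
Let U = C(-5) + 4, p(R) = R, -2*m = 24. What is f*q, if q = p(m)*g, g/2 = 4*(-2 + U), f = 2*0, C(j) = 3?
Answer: 0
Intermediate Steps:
m = -12 (m = -½*24 = -12)
f = 0
U = 7 (U = 3 + 4 = 7)
g = 40 (g = 2*(4*(-2 + 7)) = 2*(4*5) = 2*20 = 40)
q = -480 (q = -12*40 = -480)
f*q = 0*(-480) = 0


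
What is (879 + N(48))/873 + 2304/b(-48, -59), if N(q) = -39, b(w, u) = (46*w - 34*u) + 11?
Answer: -616984/55581 ≈ -11.101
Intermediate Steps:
b(w, u) = 11 - 34*u + 46*w (b(w, u) = (-34*u + 46*w) + 11 = 11 - 34*u + 46*w)
(879 + N(48))/873 + 2304/b(-48, -59) = (879 - 39)/873 + 2304/(11 - 34*(-59) + 46*(-48)) = 840*(1/873) + 2304/(11 + 2006 - 2208) = 280/291 + 2304/(-191) = 280/291 + 2304*(-1/191) = 280/291 - 2304/191 = -616984/55581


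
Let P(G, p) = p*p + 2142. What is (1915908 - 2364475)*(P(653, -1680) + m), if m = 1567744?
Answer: -1970234554162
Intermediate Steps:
P(G, p) = 2142 + p² (P(G, p) = p² + 2142 = 2142 + p²)
(1915908 - 2364475)*(P(653, -1680) + m) = (1915908 - 2364475)*((2142 + (-1680)²) + 1567744) = -448567*((2142 + 2822400) + 1567744) = -448567*(2824542 + 1567744) = -448567*4392286 = -1970234554162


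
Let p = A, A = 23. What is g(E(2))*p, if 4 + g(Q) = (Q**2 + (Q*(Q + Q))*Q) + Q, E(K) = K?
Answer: 414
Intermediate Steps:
g(Q) = -4 + Q + Q**2 + 2*Q**3 (g(Q) = -4 + ((Q**2 + (Q*(Q + Q))*Q) + Q) = -4 + ((Q**2 + (Q*(2*Q))*Q) + Q) = -4 + ((Q**2 + (2*Q**2)*Q) + Q) = -4 + ((Q**2 + 2*Q**3) + Q) = -4 + (Q + Q**2 + 2*Q**3) = -4 + Q + Q**2 + 2*Q**3)
p = 23
g(E(2))*p = (-4 + 2 + 2**2 + 2*2**3)*23 = (-4 + 2 + 4 + 2*8)*23 = (-4 + 2 + 4 + 16)*23 = 18*23 = 414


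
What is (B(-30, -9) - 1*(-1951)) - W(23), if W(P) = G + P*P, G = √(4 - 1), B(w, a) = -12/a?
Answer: 4270/3 - √3 ≈ 1421.6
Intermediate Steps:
G = √3 ≈ 1.7320
W(P) = √3 + P² (W(P) = √3 + P*P = √3 + P²)
(B(-30, -9) - 1*(-1951)) - W(23) = (-12/(-9) - 1*(-1951)) - (√3 + 23²) = (-12*(-⅑) + 1951) - (√3 + 529) = (4/3 + 1951) - (529 + √3) = 5857/3 + (-529 - √3) = 4270/3 - √3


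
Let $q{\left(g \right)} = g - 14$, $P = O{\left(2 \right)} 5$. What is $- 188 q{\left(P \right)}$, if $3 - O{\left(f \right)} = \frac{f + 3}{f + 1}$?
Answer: $\frac{4136}{3} \approx 1378.7$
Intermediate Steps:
$O{\left(f \right)} = 3 - \frac{3 + f}{1 + f}$ ($O{\left(f \right)} = 3 - \frac{f + 3}{f + 1} = 3 - \frac{3 + f}{1 + f}$)
$P = \frac{20}{3}$ ($P = 2 \cdot 2 \frac{1}{1 + 2} \cdot 5 = 2 \cdot 2 \cdot \frac{1}{3} \cdot 5 = \frac{4}{3} \cdot 5 = \frac{20}{3} \approx 6.6667$)
$q{\left(g \right)} = -14 + g$
$- 188 q{\left(P \right)} = - 188 \left(-14 + \frac{20}{3}\right) = \left(-188\right) \left(- \frac{22}{3}\right) = \frac{4136}{3}$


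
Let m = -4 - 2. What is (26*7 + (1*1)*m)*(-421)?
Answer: -74096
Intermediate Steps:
m = -6
(26*7 + (1*1)*m)*(-421) = (26*7 + (1*1)*(-6))*(-421) = (182 + 1*(-6))*(-421) = (182 - 6)*(-421) = 176*(-421) = -74096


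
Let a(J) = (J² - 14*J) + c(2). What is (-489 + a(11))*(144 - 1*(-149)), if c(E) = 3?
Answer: -152067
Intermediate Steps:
a(J) = 3 + J² - 14*J (a(J) = (J² - 14*J) + 3 = 3 + J² - 14*J)
(-489 + a(11))*(144 - 1*(-149)) = (-489 + (3 + 11² - 14*11))*(144 - 1*(-149)) = (-489 + (3 + 121 - 154))*(144 + 149) = (-489 - 30)*293 = -519*293 = -152067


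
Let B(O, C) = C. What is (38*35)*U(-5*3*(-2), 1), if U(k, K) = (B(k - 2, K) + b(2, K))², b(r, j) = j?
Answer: 5320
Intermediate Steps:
U(k, K) = 4*K² (U(k, K) = (K + K)² = (2*K)² = 4*K²)
(38*35)*U(-5*3*(-2), 1) = (38*35)*(4*1²) = 1330*(4*1) = 1330*4 = 5320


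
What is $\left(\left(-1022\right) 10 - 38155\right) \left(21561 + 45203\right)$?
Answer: $-3229708500$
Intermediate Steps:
$\left(\left(-1022\right) 10 - 38155\right) \left(21561 + 45203\right) = \left(-10220 - 38155\right) 66764 = \left(-48375\right) 66764 = -3229708500$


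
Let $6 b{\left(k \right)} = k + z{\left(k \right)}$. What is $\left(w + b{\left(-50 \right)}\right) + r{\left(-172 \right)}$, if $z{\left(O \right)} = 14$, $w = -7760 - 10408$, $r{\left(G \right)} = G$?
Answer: $-18346$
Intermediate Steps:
$w = -18168$
$b{\left(k \right)} = \frac{7}{3} + \frac{k}{6}$ ($b{\left(k \right)} = \frac{k + 14}{6} = \frac{14 + k}{6} = \frac{7}{3} + \frac{k}{6}$)
$\left(w + b{\left(-50 \right)}\right) + r{\left(-172 \right)} = \left(-18168 + \left(\frac{7}{3} + \frac{1}{6} \left(-50\right)\right)\right) - 172 = \left(-18168 + \left(\frac{7}{3} - \frac{25}{3}\right)\right) - 172 = \left(-18168 - 6\right) - 172 = -18174 - 172 = -18346$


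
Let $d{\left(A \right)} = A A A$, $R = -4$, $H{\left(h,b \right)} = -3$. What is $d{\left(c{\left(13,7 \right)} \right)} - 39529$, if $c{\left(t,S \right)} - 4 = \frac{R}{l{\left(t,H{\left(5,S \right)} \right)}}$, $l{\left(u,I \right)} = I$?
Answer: $- \frac{1063187}{27} \approx -39377.0$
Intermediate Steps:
$c{\left(t,S \right)} = \frac{16}{3}$ ($c{\left(t,S \right)} = 4 - \frac{4}{-3} = 4 - - \frac{4}{3} = 4 + \frac{4}{3} = \frac{16}{3}$)
$d{\left(A \right)} = A^{3}$ ($d{\left(A \right)} = A^{2} A = A^{3}$)
$d{\left(c{\left(13,7 \right)} \right)} - 39529 = \left(\frac{16}{3}\right)^{3} - 39529 = \frac{4096}{27} - 39529 = - \frac{1063187}{27}$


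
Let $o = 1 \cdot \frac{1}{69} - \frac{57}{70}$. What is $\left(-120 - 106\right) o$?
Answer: $\frac{436519}{2415} \approx 180.75$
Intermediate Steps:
$o = - \frac{3863}{4830}$ ($o = 1 \cdot \frac{1}{69} - \frac{57}{70} = \frac{1}{69} - \frac{57}{70} = - \frac{3863}{4830} \approx -0.79979$)
$\left(-120 - 106\right) o = \left(-120 - 106\right) \left(- \frac{3863}{4830}\right) = \left(-226\right) \left(- \frac{3863}{4830}\right) = \frac{436519}{2415}$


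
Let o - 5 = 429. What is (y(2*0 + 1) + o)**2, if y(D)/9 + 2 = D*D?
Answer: 180625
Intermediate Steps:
o = 434 (o = 5 + 429 = 434)
y(D) = -18 + 9*D**2 (y(D) = -18 + 9*(D*D) = -18 + 9*D**2)
(y(2*0 + 1) + o)**2 = ((-18 + 9*(2*0 + 1)**2) + 434)**2 = ((-18 + 9*(0 + 1)**2) + 434)**2 = ((-18 + 9*1**2) + 434)**2 = ((-18 + 9*1) + 434)**2 = ((-18 + 9) + 434)**2 = (-9 + 434)**2 = 425**2 = 180625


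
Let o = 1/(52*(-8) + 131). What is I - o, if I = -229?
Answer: -65264/285 ≈ -229.00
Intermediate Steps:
o = -1/285 (o = 1/(-416 + 131) = 1/(-285) = -1/285 ≈ -0.0035088)
I - o = -229 - 1*(-1/285) = -229 + 1/285 = -65264/285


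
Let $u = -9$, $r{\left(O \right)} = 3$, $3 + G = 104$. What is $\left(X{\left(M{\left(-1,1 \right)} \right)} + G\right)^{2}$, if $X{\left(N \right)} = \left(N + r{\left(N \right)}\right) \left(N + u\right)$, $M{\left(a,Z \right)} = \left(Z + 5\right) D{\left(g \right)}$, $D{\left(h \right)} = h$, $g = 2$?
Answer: $21316$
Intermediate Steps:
$G = 101$ ($G = -3 + 104 = 101$)
$M{\left(a,Z \right)} = 10 + 2 Z$ ($M{\left(a,Z \right)} = \left(Z + 5\right) 2 = \left(5 + Z\right) 2 = 10 + 2 Z$)
$X{\left(N \right)} = \left(-9 + N\right) \left(3 + N\right)$ ($X{\left(N \right)} = \left(N + 3\right) \left(N - 9\right) = \left(3 + N\right) \left(-9 + N\right) = \left(-9 + N\right) \left(3 + N\right)$)
$\left(X{\left(M{\left(-1,1 \right)} \right)} + G\right)^{2} = \left(\left(-27 + \left(10 + 2 \cdot 1\right)^{2} - 6 \left(10 + 2 \cdot 1\right)\right) + 101\right)^{2} = \left(\left(-27 + \left(10 + 2\right)^{2} - 6 \left(10 + 2\right)\right) + 101\right)^{2} = \left(\left(-27 + 12^{2} - 72\right) + 101\right)^{2} = \left(\left(-27 + 144 - 72\right) + 101\right)^{2} = \left(45 + 101\right)^{2} = 146^{2} = 21316$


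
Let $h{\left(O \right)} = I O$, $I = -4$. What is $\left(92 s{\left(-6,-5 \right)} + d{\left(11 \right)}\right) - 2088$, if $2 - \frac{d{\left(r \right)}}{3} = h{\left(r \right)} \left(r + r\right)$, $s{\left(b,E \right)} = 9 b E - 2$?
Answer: $25478$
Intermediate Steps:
$s{\left(b,E \right)} = -2 + 9 E b$ ($s{\left(b,E \right)} = 9 E b - 2 = -2 + 9 E b$)
$h{\left(O \right)} = - 4 O$
$d{\left(r \right)} = 6 + 24 r^{2}$ ($d{\left(r \right)} = 6 - 3 - 4 r \left(r + r\right) = 6 - 3 - 4 r 2 r = 6 - 3 \left(- 8 r^{2}\right) = 6 + 24 r^{2}$)
$\left(92 s{\left(-6,-5 \right)} + d{\left(11 \right)}\right) - 2088 = \left(92 \left(-2 + 9 \left(-5\right) \left(-6\right)\right) + \left(6 + 24 \cdot 11^{2}\right)\right) - 2088 = \left(92 \left(-2 + 270\right) + \left(6 + 24 \cdot 121\right)\right) - 2088 = \left(92 \cdot 268 + \left(6 + 2904\right)\right) - 2088 = \left(24656 + 2910\right) - 2088 = 27566 - 2088 = 25478$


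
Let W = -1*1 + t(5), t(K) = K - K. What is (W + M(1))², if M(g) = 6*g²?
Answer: 25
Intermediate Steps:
t(K) = 0
W = -1 (W = -1*1 + 0 = -1 + 0 = -1)
(W + M(1))² = (-1 + 6*1²)² = (-1 + 6*1)² = (-1 + 6)² = 5² = 25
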